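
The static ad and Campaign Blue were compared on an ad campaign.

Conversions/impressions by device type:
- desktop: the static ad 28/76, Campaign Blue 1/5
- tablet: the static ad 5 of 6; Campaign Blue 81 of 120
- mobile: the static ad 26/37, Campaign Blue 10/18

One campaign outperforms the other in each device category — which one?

the static ad

Desktop: the static ad 28/76 = 36.8%, Campaign Blue 1/5 = 20.0% → the static ad
Tablet: the static ad 5/6 = 83.3%, Campaign Blue 81/120 = 67.5% → the static ad
Mobile: the static ad 26/37 = 70.3%, Campaign Blue 10/18 = 55.6% → the static ad
The static ad has the higher rate in all 3 groups.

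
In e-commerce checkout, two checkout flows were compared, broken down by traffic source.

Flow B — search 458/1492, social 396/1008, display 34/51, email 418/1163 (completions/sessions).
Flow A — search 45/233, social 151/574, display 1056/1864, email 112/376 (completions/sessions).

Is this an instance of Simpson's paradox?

Yes

Search: Flow B 458/1492 = 30.7%, Flow A 45/233 = 19.3% → Flow B
Social: Flow B 396/1008 = 39.3%, Flow A 151/574 = 26.3% → Flow B
Display: Flow B 34/51 = 66.7%, Flow A 1056/1864 = 56.7% → Flow B
Email: Flow B 418/1163 = 35.9%, Flow A 112/376 = 29.8% → Flow B
Overall: Flow B 1306/3714 = 35.2%, Flow A 1364/3047 = 44.8% → Flow A
Flow B wins each traffic group but Flow A wins overall — the comparison reverses. Flow B's sessions skew toward search, which has a lower base rate.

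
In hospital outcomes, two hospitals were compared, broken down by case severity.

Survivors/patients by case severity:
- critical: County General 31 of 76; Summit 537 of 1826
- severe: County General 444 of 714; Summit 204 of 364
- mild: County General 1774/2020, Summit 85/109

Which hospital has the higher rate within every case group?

County General

Critical: County General 31/76 = 40.8%, Summit 537/1826 = 29.4% → County General
Severe: County General 444/714 = 62.2%, Summit 204/364 = 56.0% → County General
Mild: County General 1774/2020 = 87.8%, Summit 85/109 = 78.0% → County General
County General has the higher rate in all 3 groups.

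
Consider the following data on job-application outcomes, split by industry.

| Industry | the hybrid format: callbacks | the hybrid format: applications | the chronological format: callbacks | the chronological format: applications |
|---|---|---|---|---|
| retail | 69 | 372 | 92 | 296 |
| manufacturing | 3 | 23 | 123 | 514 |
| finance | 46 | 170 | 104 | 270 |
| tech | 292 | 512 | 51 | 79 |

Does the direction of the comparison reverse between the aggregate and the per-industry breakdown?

Yes

Retail: the hybrid format 69/372 = 18.5%, the chronological format 92/296 = 31.1% → the chronological format
Manufacturing: the hybrid format 3/23 = 13.0%, the chronological format 123/514 = 23.9% → the chronological format
Finance: the hybrid format 46/170 = 27.1%, the chronological format 104/270 = 38.5% → the chronological format
Tech: the hybrid format 292/512 = 57.0%, the chronological format 51/79 = 64.6% → the chronological format
Overall: the hybrid format 410/1077 = 38.1%, the chronological format 370/1159 = 31.9% → the hybrid format
The chronological format wins each industry group but the hybrid format wins overall — the comparison reverses. The chronological format's applications skew toward manufacturing, which has a lower base rate.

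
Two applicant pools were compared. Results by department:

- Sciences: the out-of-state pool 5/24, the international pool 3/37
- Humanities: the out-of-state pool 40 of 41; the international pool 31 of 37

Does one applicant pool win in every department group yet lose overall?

Sciences: the out-of-state pool 5/24 = 20.8%, the international pool 3/37 = 8.1% → the out-of-state pool
Humanities: the out-of-state pool 40/41 = 97.6%, the international pool 31/37 = 83.8% → the out-of-state pool
Overall: the out-of-state pool 45/65 = 69.2%, the international pool 34/74 = 45.9% → the out-of-state pool
The out-of-state pool wins overall and in every department group — no reversal.

No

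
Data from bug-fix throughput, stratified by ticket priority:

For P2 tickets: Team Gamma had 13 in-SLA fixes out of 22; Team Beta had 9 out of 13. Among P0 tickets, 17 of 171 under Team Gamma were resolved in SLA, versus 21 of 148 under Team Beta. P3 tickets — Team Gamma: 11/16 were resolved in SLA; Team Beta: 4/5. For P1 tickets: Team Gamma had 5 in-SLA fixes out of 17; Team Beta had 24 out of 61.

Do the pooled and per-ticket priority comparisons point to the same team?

P2: Team Gamma 13/22 = 59.1%, Team Beta 9/13 = 69.2% → Team Beta
P0: Team Gamma 17/171 = 9.9%, Team Beta 21/148 = 14.2% → Team Beta
P3: Team Gamma 11/16 = 68.8%, Team Beta 4/5 = 80.0% → Team Beta
P1: Team Gamma 5/17 = 29.4%, Team Beta 24/61 = 39.3% → Team Beta
Overall: Team Gamma 46/226 = 20.4%, Team Beta 58/227 = 25.6% → Team Beta
Team Beta wins overall and in every ticket group — no reversal.

Yes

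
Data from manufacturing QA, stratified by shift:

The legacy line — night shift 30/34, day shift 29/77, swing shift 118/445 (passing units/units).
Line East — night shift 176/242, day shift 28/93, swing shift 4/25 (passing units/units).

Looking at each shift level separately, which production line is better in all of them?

Night shift: the legacy line 30/34 = 88.2%, Line East 176/242 = 72.7% → the legacy line
Day shift: the legacy line 29/77 = 37.7%, Line East 28/93 = 30.1% → the legacy line
Swing shift: the legacy line 118/445 = 26.5%, Line East 4/25 = 16.0% → the legacy line
The legacy line has the higher rate in all 3 groups.

the legacy line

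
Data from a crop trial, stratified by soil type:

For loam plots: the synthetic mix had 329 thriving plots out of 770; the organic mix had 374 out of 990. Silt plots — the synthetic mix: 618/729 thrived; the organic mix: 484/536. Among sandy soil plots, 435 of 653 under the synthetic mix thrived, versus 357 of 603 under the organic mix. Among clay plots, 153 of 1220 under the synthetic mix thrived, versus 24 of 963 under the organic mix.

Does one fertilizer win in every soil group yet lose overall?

Loam: the synthetic mix 329/770 = 42.7%, the organic mix 374/990 = 37.8% → the synthetic mix
Silt: the synthetic mix 618/729 = 84.8%, the organic mix 484/536 = 90.3% → the organic mix
Sandy soil: the synthetic mix 435/653 = 66.6%, the organic mix 357/603 = 59.2% → the synthetic mix
Clay: the synthetic mix 153/1220 = 12.5%, the organic mix 24/963 = 2.5% → the synthetic mix
Overall: the synthetic mix 1535/3372 = 45.5%, the organic mix 1239/3092 = 40.1% → the synthetic mix
Neither sweeps: the synthetic mix wins 3 of 4 groups, the organic mix wins 1. The synthetic mix wins overall but not every group — no Simpson reversal.

No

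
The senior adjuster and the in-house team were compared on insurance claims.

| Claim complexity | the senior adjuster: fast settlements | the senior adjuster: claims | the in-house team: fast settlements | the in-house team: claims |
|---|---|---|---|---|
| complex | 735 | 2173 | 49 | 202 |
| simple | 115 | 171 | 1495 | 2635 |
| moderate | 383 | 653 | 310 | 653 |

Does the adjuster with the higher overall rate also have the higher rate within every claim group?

Complex: the senior adjuster 735/2173 = 33.8%, the in-house team 49/202 = 24.3% → the senior adjuster
Simple: the senior adjuster 115/171 = 67.3%, the in-house team 1495/2635 = 56.7% → the senior adjuster
Moderate: the senior adjuster 383/653 = 58.7%, the in-house team 310/653 = 47.5% → the senior adjuster
Overall: the senior adjuster 1233/2997 = 41.1%, the in-house team 1854/3490 = 53.1% → the in-house team
The senior adjuster wins each claim group but the in-house team wins overall — the comparison reverses. The senior adjuster's claims skew toward complex, which has a lower base rate.

No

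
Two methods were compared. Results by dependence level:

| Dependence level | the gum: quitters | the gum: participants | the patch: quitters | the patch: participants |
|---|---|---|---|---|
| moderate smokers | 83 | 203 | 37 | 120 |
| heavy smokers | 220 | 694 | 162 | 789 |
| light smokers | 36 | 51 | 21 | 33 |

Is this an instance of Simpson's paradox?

No

Moderate smokers: the gum 83/203 = 40.9%, the patch 37/120 = 30.8% → the gum
Heavy smokers: the gum 220/694 = 31.7%, the patch 162/789 = 20.5% → the gum
Light smokers: the gum 36/51 = 70.6%, the patch 21/33 = 63.6% → the gum
Overall: the gum 339/948 = 35.8%, the patch 220/942 = 23.4% → the gum
The gum wins overall and in every dependence group — no reversal.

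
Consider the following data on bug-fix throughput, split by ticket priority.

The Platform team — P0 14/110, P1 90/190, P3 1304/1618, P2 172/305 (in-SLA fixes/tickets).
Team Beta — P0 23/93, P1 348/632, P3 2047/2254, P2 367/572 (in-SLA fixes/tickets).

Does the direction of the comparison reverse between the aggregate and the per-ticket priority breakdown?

P0: the Platform team 14/110 = 12.7%, Team Beta 23/93 = 24.7% → Team Beta
P1: the Platform team 90/190 = 47.4%, Team Beta 348/632 = 55.1% → Team Beta
P3: the Platform team 1304/1618 = 80.6%, Team Beta 2047/2254 = 90.8% → Team Beta
P2: the Platform team 172/305 = 56.4%, Team Beta 367/572 = 64.2% → Team Beta
Overall: the Platform team 1580/2223 = 71.1%, Team Beta 2785/3551 = 78.4% → Team Beta
Team Beta wins overall and in every ticket group — no reversal.

No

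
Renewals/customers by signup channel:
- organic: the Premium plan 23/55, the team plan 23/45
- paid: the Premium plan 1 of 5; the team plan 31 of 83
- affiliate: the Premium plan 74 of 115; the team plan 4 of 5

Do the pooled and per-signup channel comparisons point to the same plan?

No

Organic: the Premium plan 23/55 = 41.8%, the team plan 23/45 = 51.1% → the team plan
Paid: the Premium plan 1/5 = 20.0%, the team plan 31/83 = 37.3% → the team plan
Affiliate: the Premium plan 74/115 = 64.3%, the team plan 4/5 = 80.0% → the team plan
Overall: the Premium plan 98/175 = 56.0%, the team plan 58/133 = 43.6% → the Premium plan
The team plan wins each signup group but the Premium plan wins overall — the comparison reverses. The team plan's customers skew toward paid, which has a lower base rate.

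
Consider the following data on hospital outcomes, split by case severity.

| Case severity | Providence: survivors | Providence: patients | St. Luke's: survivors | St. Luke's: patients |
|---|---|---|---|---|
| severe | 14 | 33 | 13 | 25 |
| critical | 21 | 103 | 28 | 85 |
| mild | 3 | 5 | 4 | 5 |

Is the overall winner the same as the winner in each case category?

Yes

Severe: Providence 14/33 = 42.4%, St. Luke's 13/25 = 52.0% → St. Luke's
Critical: Providence 21/103 = 20.4%, St. Luke's 28/85 = 32.9% → St. Luke's
Mild: Providence 3/5 = 60.0%, St. Luke's 4/5 = 80.0% → St. Luke's
Overall: Providence 38/141 = 27.0%, St. Luke's 45/115 = 39.1% → St. Luke's
St. Luke's wins overall and in every case group — no reversal.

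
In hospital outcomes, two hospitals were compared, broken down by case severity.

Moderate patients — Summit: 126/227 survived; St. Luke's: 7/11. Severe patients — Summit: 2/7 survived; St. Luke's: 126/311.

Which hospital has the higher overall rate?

Summit

Moderate: Summit 126/227 = 55.5%, St. Luke's 7/11 = 63.6% → St. Luke's
Severe: Summit 2/7 = 28.6%, St. Luke's 126/311 = 40.5% → St. Luke's
Overall: Summit 128/234 = 54.7%, St. Luke's 133/322 = 41.3% → Summit
(St. Luke's wins every case group but Summit wins overall — St. Luke's's patients skew toward the low-rate severe group.)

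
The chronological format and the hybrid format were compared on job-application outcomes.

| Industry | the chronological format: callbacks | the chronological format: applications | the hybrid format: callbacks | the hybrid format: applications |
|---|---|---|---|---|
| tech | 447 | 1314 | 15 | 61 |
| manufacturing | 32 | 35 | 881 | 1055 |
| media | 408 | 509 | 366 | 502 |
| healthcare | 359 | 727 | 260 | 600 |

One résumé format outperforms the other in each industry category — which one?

Tech: the chronological format 447/1314 = 34.0%, the hybrid format 15/61 = 24.6% → the chronological format
Manufacturing: the chronological format 32/35 = 91.4%, the hybrid format 881/1055 = 83.5% → the chronological format
Media: the chronological format 408/509 = 80.2%, the hybrid format 366/502 = 72.9% → the chronological format
Healthcare: the chronological format 359/727 = 49.4%, the hybrid format 260/600 = 43.3% → the chronological format
The chronological format has the higher rate in all 4 groups.

the chronological format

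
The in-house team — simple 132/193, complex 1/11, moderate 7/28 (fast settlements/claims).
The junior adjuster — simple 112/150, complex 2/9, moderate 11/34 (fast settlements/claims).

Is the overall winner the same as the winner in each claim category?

Simple: the in-house team 132/193 = 68.4%, the junior adjuster 112/150 = 74.7% → the junior adjuster
Complex: the in-house team 1/11 = 9.1%, the junior adjuster 2/9 = 22.2% → the junior adjuster
Moderate: the in-house team 7/28 = 25.0%, the junior adjuster 11/34 = 32.4% → the junior adjuster
Overall: the in-house team 140/232 = 60.3%, the junior adjuster 125/193 = 64.8% → the junior adjuster
The junior adjuster wins overall and in every claim group — no reversal.

Yes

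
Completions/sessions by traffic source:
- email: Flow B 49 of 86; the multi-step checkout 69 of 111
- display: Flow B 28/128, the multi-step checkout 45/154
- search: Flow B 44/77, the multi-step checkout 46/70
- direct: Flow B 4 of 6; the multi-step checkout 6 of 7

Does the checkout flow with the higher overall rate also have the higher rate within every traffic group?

Email: Flow B 49/86 = 57.0%, the multi-step checkout 69/111 = 62.2% → the multi-step checkout
Display: Flow B 28/128 = 21.9%, the multi-step checkout 45/154 = 29.2% → the multi-step checkout
Search: Flow B 44/77 = 57.1%, the multi-step checkout 46/70 = 65.7% → the multi-step checkout
Direct: Flow B 4/6 = 66.7%, the multi-step checkout 6/7 = 85.7% → the multi-step checkout
Overall: Flow B 125/297 = 42.1%, the multi-step checkout 166/342 = 48.5% → the multi-step checkout
The multi-step checkout wins overall and in every traffic group — no reversal.

Yes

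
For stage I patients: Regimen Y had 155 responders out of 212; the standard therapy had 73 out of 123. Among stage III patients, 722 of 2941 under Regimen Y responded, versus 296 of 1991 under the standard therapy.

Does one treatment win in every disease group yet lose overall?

Stage I: Regimen Y 155/212 = 73.1%, the standard therapy 73/123 = 59.3% → Regimen Y
Stage III: Regimen Y 722/2941 = 24.5%, the standard therapy 296/1991 = 14.9% → Regimen Y
Overall: Regimen Y 877/3153 = 27.8%, the standard therapy 369/2114 = 17.5% → Regimen Y
Regimen Y wins overall and in every disease group — no reversal.

No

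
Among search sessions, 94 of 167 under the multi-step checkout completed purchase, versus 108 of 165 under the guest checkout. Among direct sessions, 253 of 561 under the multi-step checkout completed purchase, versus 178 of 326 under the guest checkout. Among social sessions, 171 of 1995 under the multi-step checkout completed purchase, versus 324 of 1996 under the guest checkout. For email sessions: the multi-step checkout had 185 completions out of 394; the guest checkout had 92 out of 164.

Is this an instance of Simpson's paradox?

Search: the multi-step checkout 94/167 = 56.3%, the guest checkout 108/165 = 65.5% → the guest checkout
Direct: the multi-step checkout 253/561 = 45.1%, the guest checkout 178/326 = 54.6% → the guest checkout
Social: the multi-step checkout 171/1995 = 8.6%, the guest checkout 324/1996 = 16.2% → the guest checkout
Email: the multi-step checkout 185/394 = 47.0%, the guest checkout 92/164 = 56.1% → the guest checkout
Overall: the multi-step checkout 703/3117 = 22.6%, the guest checkout 702/2651 = 26.5% → the guest checkout
The guest checkout wins overall and in every traffic group — no reversal.

No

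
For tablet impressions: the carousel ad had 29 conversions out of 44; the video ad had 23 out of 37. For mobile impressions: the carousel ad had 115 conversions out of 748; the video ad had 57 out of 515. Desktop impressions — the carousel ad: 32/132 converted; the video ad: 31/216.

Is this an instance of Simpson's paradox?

Tablet: the carousel ad 29/44 = 65.9%, the video ad 23/37 = 62.2% → the carousel ad
Mobile: the carousel ad 115/748 = 15.4%, the video ad 57/515 = 11.1% → the carousel ad
Desktop: the carousel ad 32/132 = 24.2%, the video ad 31/216 = 14.4% → the carousel ad
Overall: the carousel ad 176/924 = 19.0%, the video ad 111/768 = 14.5% → the carousel ad
The carousel ad wins overall and in every device group — no reversal.

No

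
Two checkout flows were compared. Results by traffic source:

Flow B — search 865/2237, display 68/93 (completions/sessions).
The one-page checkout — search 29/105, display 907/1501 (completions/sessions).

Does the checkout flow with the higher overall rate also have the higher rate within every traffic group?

Search: Flow B 865/2237 = 38.7%, the one-page checkout 29/105 = 27.6% → Flow B
Display: Flow B 68/93 = 73.1%, the one-page checkout 907/1501 = 60.4% → Flow B
Overall: Flow B 933/2330 = 40.0%, the one-page checkout 936/1606 = 58.3% → the one-page checkout
Flow B wins each traffic group but the one-page checkout wins overall — the comparison reverses. Flow B's sessions skew toward search, which has a lower base rate.

No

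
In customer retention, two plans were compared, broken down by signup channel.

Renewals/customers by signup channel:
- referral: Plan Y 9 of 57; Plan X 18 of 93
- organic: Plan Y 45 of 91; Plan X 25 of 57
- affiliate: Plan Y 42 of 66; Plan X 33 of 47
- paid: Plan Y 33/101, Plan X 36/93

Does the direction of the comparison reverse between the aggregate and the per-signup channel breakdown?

No

Referral: Plan Y 9/57 = 15.8%, Plan X 18/93 = 19.4% → Plan X
Organic: Plan Y 45/91 = 49.5%, Plan X 25/57 = 43.9% → Plan Y
Affiliate: Plan Y 42/66 = 63.6%, Plan X 33/47 = 70.2% → Plan X
Paid: Plan Y 33/101 = 32.7%, Plan X 36/93 = 38.7% → Plan X
Overall: Plan Y 129/315 = 41.0%, Plan X 112/290 = 38.6% → Plan Y
Neither sweeps: Plan Y wins 1 of 4 groups, Plan X wins 3. Plan Y wins overall but not every group — no Simpson reversal.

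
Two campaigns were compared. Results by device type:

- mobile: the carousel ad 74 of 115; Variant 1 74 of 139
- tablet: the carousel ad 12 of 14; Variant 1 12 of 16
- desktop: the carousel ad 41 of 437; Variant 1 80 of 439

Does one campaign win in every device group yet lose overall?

Mobile: the carousel ad 74/115 = 64.3%, Variant 1 74/139 = 53.2% → the carousel ad
Tablet: the carousel ad 12/14 = 85.7%, Variant 1 12/16 = 75.0% → the carousel ad
Desktop: the carousel ad 41/437 = 9.4%, Variant 1 80/439 = 18.2% → Variant 1
Overall: the carousel ad 127/566 = 22.4%, Variant 1 166/594 = 27.9% → Variant 1
Neither sweeps: the carousel ad wins 2 of 3 groups, Variant 1 wins 1. Variant 1 wins overall but not every group — no Simpson reversal.

No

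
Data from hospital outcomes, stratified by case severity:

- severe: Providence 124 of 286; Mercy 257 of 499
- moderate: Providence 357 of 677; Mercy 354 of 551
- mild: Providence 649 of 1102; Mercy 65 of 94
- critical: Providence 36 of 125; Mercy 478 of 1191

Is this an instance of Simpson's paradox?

Yes

Severe: Providence 124/286 = 43.4%, Mercy 257/499 = 51.5% → Mercy
Moderate: Providence 357/677 = 52.7%, Mercy 354/551 = 64.2% → Mercy
Mild: Providence 649/1102 = 58.9%, Mercy 65/94 = 69.1% → Mercy
Critical: Providence 36/125 = 28.8%, Mercy 478/1191 = 40.1% → Mercy
Overall: Providence 1166/2190 = 53.2%, Mercy 1154/2335 = 49.4% → Providence
Mercy wins each case group but Providence wins overall — the comparison reverses. Mercy's patients skew toward critical, which has a lower base rate.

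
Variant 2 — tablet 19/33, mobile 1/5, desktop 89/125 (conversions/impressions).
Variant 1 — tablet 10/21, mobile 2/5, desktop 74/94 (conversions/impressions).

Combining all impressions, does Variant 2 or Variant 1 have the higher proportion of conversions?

Variant 1

Tablet: Variant 2 19/33 = 57.6%, Variant 1 10/21 = 47.6% → Variant 2
Mobile: Variant 2 1/5 = 20.0%, Variant 1 2/5 = 40.0% → Variant 1
Desktop: Variant 2 89/125 = 71.2%, Variant 1 74/94 = 78.7% → Variant 1
Overall: Variant 2 109/163 = 66.9%, Variant 1 86/120 = 71.7% → Variant 1
(Neither sweeps every device group, but Variant 1 has the higher pooled rate.)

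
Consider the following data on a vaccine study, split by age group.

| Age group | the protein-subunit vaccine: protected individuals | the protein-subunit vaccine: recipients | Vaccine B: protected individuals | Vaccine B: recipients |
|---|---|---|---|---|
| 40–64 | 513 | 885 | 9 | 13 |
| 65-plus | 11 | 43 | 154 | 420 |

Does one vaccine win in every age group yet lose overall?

Yes

40–64: the protein-subunit vaccine 513/885 = 58.0%, Vaccine B 9/13 = 69.2% → Vaccine B
65-plus: the protein-subunit vaccine 11/43 = 25.6%, Vaccine B 154/420 = 36.7% → Vaccine B
Overall: the protein-subunit vaccine 524/928 = 56.5%, Vaccine B 163/433 = 37.6% → the protein-subunit vaccine
Vaccine B wins each age group but the protein-subunit vaccine wins overall — the comparison reverses. Vaccine B's recipients skew toward 65-plus, which has a lower base rate.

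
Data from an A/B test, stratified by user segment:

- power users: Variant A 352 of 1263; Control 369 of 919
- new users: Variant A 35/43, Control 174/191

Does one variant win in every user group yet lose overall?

Power users: Variant A 352/1263 = 27.9%, Control 369/919 = 40.2% → Control
New users: Variant A 35/43 = 81.4%, Control 174/191 = 91.1% → Control
Overall: Variant A 387/1306 = 29.6%, Control 543/1110 = 48.9% → Control
Control wins overall and in every user group — no reversal.

No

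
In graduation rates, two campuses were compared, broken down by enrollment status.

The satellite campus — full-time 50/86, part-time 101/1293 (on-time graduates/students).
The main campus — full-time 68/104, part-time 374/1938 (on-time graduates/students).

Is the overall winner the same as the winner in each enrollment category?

Full-time: the satellite campus 50/86 = 58.1%, the main campus 68/104 = 65.4% → the main campus
Part-time: the satellite campus 101/1293 = 7.8%, the main campus 374/1938 = 19.3% → the main campus
Overall: the satellite campus 151/1379 = 10.9%, the main campus 442/2042 = 21.6% → the main campus
The main campus wins overall and in every enrollment group — no reversal.

Yes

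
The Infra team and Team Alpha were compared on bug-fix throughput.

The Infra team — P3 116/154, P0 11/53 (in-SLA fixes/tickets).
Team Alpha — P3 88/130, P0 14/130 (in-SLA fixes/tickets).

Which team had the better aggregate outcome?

the Infra team

P3: the Infra team 116/154 = 75.3%, Team Alpha 88/130 = 67.7% → the Infra team
P0: the Infra team 11/53 = 20.8%, Team Alpha 14/130 = 10.8% → the Infra team
Overall: the Infra team 127/207 = 61.4%, Team Alpha 102/260 = 39.2% → the Infra team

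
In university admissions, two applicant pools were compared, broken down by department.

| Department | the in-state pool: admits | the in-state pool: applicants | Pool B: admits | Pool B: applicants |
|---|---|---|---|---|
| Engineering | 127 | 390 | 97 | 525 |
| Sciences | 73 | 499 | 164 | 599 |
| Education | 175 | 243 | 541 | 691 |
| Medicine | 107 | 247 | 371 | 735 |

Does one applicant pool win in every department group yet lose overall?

Engineering: the in-state pool 127/390 = 32.6%, Pool B 97/525 = 18.5% → the in-state pool
Sciences: the in-state pool 73/499 = 14.6%, Pool B 164/599 = 27.4% → Pool B
Education: the in-state pool 175/243 = 72.0%, Pool B 541/691 = 78.3% → Pool B
Medicine: the in-state pool 107/247 = 43.3%, Pool B 371/735 = 50.5% → Pool B
Overall: the in-state pool 482/1379 = 35.0%, Pool B 1173/2550 = 46.0% → Pool B
Neither sweeps: the in-state pool wins 1 of 4 groups, Pool B wins 3. Pool B wins overall but not every group — no Simpson reversal.

No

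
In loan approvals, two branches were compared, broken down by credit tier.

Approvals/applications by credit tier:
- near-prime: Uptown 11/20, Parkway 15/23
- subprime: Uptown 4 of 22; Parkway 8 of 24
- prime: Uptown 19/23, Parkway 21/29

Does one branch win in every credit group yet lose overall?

Near-prime: Uptown 11/20 = 55.0%, Parkway 15/23 = 65.2% → Parkway
Subprime: Uptown 4/22 = 18.2%, Parkway 8/24 = 33.3% → Parkway
Prime: Uptown 19/23 = 82.6%, Parkway 21/29 = 72.4% → Uptown
Overall: Uptown 34/65 = 52.3%, Parkway 44/76 = 57.9% → Parkway
Neither sweeps: Uptown wins 1 of 3 groups, Parkway wins 2. Parkway wins overall but not every group — no Simpson reversal.

No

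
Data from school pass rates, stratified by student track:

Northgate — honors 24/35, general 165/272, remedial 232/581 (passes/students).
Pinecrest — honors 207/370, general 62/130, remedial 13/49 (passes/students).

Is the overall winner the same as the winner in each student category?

No

Honors: Northgate 24/35 = 68.6%, Pinecrest 207/370 = 55.9% → Northgate
General: Northgate 165/272 = 60.7%, Pinecrest 62/130 = 47.7% → Northgate
Remedial: Northgate 232/581 = 39.9%, Pinecrest 13/49 = 26.5% → Northgate
Overall: Northgate 421/888 = 47.4%, Pinecrest 282/549 = 51.4% → Pinecrest
Northgate wins each student group but Pinecrest wins overall — the comparison reverses. Northgate's students skew toward remedial, which has a lower base rate.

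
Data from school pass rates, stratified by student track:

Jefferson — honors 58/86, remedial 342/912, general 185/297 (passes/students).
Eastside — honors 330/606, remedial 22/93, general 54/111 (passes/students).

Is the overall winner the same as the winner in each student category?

No

Honors: Jefferson 58/86 = 67.4%, Eastside 330/606 = 54.5% → Jefferson
Remedial: Jefferson 342/912 = 37.5%, Eastside 22/93 = 23.7% → Jefferson
General: Jefferson 185/297 = 62.3%, Eastside 54/111 = 48.6% → Jefferson
Overall: Jefferson 585/1295 = 45.2%, Eastside 406/810 = 50.1% → Eastside
Jefferson wins each student group but Eastside wins overall — the comparison reverses. Jefferson's students skew toward remedial, which has a lower base rate.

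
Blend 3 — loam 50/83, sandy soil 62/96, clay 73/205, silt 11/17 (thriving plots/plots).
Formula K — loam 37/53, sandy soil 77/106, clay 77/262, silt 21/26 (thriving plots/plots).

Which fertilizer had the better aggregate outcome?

Blend 3

Loam: Blend 3 50/83 = 60.2%, Formula K 37/53 = 69.8% → Formula K
Sandy soil: Blend 3 62/96 = 64.6%, Formula K 77/106 = 72.6% → Formula K
Clay: Blend 3 73/205 = 35.6%, Formula K 77/262 = 29.4% → Blend 3
Silt: Blend 3 11/17 = 64.7%, Formula K 21/26 = 80.8% → Formula K
Overall: Blend 3 196/401 = 48.9%, Formula K 212/447 = 47.4% → Blend 3
(Neither sweeps every soil group, but Blend 3 has the higher pooled rate.)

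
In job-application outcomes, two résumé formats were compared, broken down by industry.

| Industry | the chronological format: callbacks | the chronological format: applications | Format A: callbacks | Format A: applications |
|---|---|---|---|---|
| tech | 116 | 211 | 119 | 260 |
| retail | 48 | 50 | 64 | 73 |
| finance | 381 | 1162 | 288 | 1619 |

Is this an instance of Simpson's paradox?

No

Tech: the chronological format 116/211 = 55.0%, Format A 119/260 = 45.8% → the chronological format
Retail: the chronological format 48/50 = 96.0%, Format A 64/73 = 87.7% → the chronological format
Finance: the chronological format 381/1162 = 32.8%, Format A 288/1619 = 17.8% → the chronological format
Overall: the chronological format 545/1423 = 38.3%, Format A 471/1952 = 24.1% → the chronological format
The chronological format wins overall and in every industry group — no reversal.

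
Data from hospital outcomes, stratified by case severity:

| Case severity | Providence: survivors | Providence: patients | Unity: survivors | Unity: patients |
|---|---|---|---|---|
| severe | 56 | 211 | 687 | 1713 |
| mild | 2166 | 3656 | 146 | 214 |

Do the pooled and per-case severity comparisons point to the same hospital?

Severe: Providence 56/211 = 26.5%, Unity 687/1713 = 40.1% → Unity
Mild: Providence 2166/3656 = 59.2%, Unity 146/214 = 68.2% → Unity
Overall: Providence 2222/3867 = 57.5%, Unity 833/1927 = 43.2% → Providence
Unity wins each case group but Providence wins overall — the comparison reverses. Unity's patients skew toward severe, which has a lower base rate.

No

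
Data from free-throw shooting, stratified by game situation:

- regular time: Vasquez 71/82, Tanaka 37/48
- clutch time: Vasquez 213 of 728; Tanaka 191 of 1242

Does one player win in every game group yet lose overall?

No

Regular time: Vasquez 71/82 = 86.6%, Tanaka 37/48 = 77.1% → Vasquez
Clutch time: Vasquez 213/728 = 29.3%, Tanaka 191/1242 = 15.4% → Vasquez
Overall: Vasquez 284/810 = 35.1%, Tanaka 228/1290 = 17.7% → Vasquez
Vasquez wins overall and in every game group — no reversal.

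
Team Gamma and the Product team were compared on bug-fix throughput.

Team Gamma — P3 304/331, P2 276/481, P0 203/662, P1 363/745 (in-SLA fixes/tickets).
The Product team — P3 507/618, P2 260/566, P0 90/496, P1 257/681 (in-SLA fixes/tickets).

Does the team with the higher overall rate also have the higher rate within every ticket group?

P3: Team Gamma 304/331 = 91.8%, the Product team 507/618 = 82.0% → Team Gamma
P2: Team Gamma 276/481 = 57.4%, the Product team 260/566 = 45.9% → Team Gamma
P0: Team Gamma 203/662 = 30.7%, the Product team 90/496 = 18.1% → Team Gamma
P1: Team Gamma 363/745 = 48.7%, the Product team 257/681 = 37.7% → Team Gamma
Overall: Team Gamma 1146/2219 = 51.6%, the Product team 1114/2361 = 47.2% → Team Gamma
Team Gamma wins overall and in every ticket group — no reversal.

Yes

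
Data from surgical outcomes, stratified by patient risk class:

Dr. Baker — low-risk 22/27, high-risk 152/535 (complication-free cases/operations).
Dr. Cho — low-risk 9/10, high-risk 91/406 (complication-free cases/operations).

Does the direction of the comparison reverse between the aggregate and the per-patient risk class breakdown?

Low-risk: Dr. Baker 22/27 = 81.5%, Dr. Cho 9/10 = 90.0% → Dr. Cho
High-risk: Dr. Baker 152/535 = 28.4%, Dr. Cho 91/406 = 22.4% → Dr. Baker
Overall: Dr. Baker 174/562 = 31.0%, Dr. Cho 100/416 = 24.0% → Dr. Baker
Neither sweeps: Dr. Baker wins 1 of 2 groups, Dr. Cho wins 1. Dr. Baker wins overall but not every group — no Simpson reversal.

No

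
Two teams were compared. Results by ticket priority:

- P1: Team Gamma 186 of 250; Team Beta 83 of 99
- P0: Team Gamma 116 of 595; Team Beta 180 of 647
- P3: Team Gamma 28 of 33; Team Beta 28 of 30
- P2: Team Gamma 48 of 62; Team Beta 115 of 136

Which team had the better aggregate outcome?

P1: Team Gamma 186/250 = 74.4%, Team Beta 83/99 = 83.8% → Team Beta
P0: Team Gamma 116/595 = 19.5%, Team Beta 180/647 = 27.8% → Team Beta
P3: Team Gamma 28/33 = 84.8%, Team Beta 28/30 = 93.3% → Team Beta
P2: Team Gamma 48/62 = 77.4%, Team Beta 115/136 = 84.6% → Team Beta
Overall: Team Gamma 378/940 = 40.2%, Team Beta 406/912 = 44.5% → Team Beta

Team Beta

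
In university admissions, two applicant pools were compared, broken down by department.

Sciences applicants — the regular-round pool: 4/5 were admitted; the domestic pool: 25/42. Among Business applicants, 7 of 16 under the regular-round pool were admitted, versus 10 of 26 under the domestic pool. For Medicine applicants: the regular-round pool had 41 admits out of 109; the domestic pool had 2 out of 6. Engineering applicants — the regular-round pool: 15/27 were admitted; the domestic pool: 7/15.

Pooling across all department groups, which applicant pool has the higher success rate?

Sciences: the regular-round pool 4/5 = 80.0%, the domestic pool 25/42 = 59.5% → the regular-round pool
Business: the regular-round pool 7/16 = 43.8%, the domestic pool 10/26 = 38.5% → the regular-round pool
Medicine: the regular-round pool 41/109 = 37.6%, the domestic pool 2/6 = 33.3% → the regular-round pool
Engineering: the regular-round pool 15/27 = 55.6%, the domestic pool 7/15 = 46.7% → the regular-round pool
Overall: the regular-round pool 67/157 = 42.7%, the domestic pool 44/89 = 49.4% → the domestic pool
(The regular-round pool wins every department group but the domestic pool wins overall — the regular-round pool's applicants skew toward the low-rate Medicine group.)

the domestic pool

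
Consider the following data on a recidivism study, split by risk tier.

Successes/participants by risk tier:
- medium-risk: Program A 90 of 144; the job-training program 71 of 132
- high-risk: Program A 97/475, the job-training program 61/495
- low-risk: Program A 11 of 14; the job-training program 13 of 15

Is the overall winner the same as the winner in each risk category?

Medium-risk: Program A 90/144 = 62.5%, the job-training program 71/132 = 53.8% → Program A
High-risk: Program A 97/475 = 20.4%, the job-training program 61/495 = 12.3% → Program A
Low-risk: Program A 11/14 = 78.6%, the job-training program 13/15 = 86.7% → the job-training program
Overall: Program A 198/633 = 31.3%, the job-training program 145/642 = 22.6% → Program A
Neither sweeps: Program A wins 2 of 3 groups, the job-training program wins 1. Program A wins overall but not every group — no Simpson reversal.

No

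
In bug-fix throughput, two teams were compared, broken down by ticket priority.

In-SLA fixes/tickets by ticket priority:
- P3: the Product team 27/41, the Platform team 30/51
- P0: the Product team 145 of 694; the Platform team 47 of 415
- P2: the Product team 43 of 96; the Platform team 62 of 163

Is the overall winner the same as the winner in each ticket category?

Yes

P3: the Product team 27/41 = 65.9%, the Platform team 30/51 = 58.8% → the Product team
P0: the Product team 145/694 = 20.9%, the Platform team 47/415 = 11.3% → the Product team
P2: the Product team 43/96 = 44.8%, the Platform team 62/163 = 38.0% → the Product team
Overall: the Product team 215/831 = 25.9%, the Platform team 139/629 = 22.1% → the Product team
The Product team wins overall and in every ticket group — no reversal.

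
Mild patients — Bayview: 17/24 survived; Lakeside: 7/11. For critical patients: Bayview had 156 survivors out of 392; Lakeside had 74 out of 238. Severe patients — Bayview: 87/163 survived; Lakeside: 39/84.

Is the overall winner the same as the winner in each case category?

Mild: Bayview 17/24 = 70.8%, Lakeside 7/11 = 63.6% → Bayview
Critical: Bayview 156/392 = 39.8%, Lakeside 74/238 = 31.1% → Bayview
Severe: Bayview 87/163 = 53.4%, Lakeside 39/84 = 46.4% → Bayview
Overall: Bayview 260/579 = 44.9%, Lakeside 120/333 = 36.0% → Bayview
Bayview wins overall and in every case group — no reversal.

Yes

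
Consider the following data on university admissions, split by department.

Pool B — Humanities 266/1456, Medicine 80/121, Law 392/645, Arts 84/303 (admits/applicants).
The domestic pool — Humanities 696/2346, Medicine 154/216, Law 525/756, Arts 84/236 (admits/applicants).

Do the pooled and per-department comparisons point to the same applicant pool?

Humanities: Pool B 266/1456 = 18.3%, the domestic pool 696/2346 = 29.7% → the domestic pool
Medicine: Pool B 80/121 = 66.1%, the domestic pool 154/216 = 71.3% → the domestic pool
Law: Pool B 392/645 = 60.8%, the domestic pool 525/756 = 69.4% → the domestic pool
Arts: Pool B 84/303 = 27.7%, the domestic pool 84/236 = 35.6% → the domestic pool
Overall: Pool B 822/2525 = 32.6%, the domestic pool 1459/3554 = 41.1% → the domestic pool
The domestic pool wins overall and in every department group — no reversal.

Yes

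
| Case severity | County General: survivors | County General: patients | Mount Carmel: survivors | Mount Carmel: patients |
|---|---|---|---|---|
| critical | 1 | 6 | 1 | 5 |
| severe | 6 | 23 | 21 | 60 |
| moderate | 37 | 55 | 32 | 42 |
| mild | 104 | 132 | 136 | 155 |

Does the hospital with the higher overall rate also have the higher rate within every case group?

Yes

Critical: County General 1/6 = 16.7%, Mount Carmel 1/5 = 20.0% → Mount Carmel
Severe: County General 6/23 = 26.1%, Mount Carmel 21/60 = 35.0% → Mount Carmel
Moderate: County General 37/55 = 67.3%, Mount Carmel 32/42 = 76.2% → Mount Carmel
Mild: County General 104/132 = 78.8%, Mount Carmel 136/155 = 87.7% → Mount Carmel
Overall: County General 148/216 = 68.5%, Mount Carmel 190/262 = 72.5% → Mount Carmel
Mount Carmel wins overall and in every case group — no reversal.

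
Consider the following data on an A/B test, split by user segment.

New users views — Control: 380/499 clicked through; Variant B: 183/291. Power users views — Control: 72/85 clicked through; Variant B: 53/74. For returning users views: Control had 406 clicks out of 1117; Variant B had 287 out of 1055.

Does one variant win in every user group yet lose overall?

No

New users: Control 380/499 = 76.2%, Variant B 183/291 = 62.9% → Control
Power users: Control 72/85 = 84.7%, Variant B 53/74 = 71.6% → Control
Returning users: Control 406/1117 = 36.3%, Variant B 287/1055 = 27.2% → Control
Overall: Control 858/1701 = 50.4%, Variant B 523/1420 = 36.8% → Control
Control wins overall and in every user group — no reversal.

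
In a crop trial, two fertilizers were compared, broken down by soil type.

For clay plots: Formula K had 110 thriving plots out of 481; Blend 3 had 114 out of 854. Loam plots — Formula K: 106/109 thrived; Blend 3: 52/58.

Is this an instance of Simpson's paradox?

Clay: Formula K 110/481 = 22.9%, Blend 3 114/854 = 13.3% → Formula K
Loam: Formula K 106/109 = 97.2%, Blend 3 52/58 = 89.7% → Formula K
Overall: Formula K 216/590 = 36.6%, Blend 3 166/912 = 18.2% → Formula K
Formula K wins overall and in every soil group — no reversal.

No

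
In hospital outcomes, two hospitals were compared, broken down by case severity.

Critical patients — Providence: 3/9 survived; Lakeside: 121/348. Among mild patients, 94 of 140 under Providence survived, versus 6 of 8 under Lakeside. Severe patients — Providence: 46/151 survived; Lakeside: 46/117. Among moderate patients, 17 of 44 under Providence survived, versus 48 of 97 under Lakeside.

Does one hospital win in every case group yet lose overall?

Critical: Providence 3/9 = 33.3%, Lakeside 121/348 = 34.8% → Lakeside
Mild: Providence 94/140 = 67.1%, Lakeside 6/8 = 75.0% → Lakeside
Severe: Providence 46/151 = 30.5%, Lakeside 46/117 = 39.3% → Lakeside
Moderate: Providence 17/44 = 38.6%, Lakeside 48/97 = 49.5% → Lakeside
Overall: Providence 160/344 = 46.5%, Lakeside 221/570 = 38.8% → Providence
Lakeside wins each case group but Providence wins overall — the comparison reverses. Lakeside's patients skew toward critical, which has a lower base rate.

Yes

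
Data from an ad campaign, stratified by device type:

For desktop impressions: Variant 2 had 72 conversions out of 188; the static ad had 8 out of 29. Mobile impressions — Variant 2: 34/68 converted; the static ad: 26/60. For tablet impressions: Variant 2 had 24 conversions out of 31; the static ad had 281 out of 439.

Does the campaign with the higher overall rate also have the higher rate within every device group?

Desktop: Variant 2 72/188 = 38.3%, the static ad 8/29 = 27.6% → Variant 2
Mobile: Variant 2 34/68 = 50.0%, the static ad 26/60 = 43.3% → Variant 2
Tablet: Variant 2 24/31 = 77.4%, the static ad 281/439 = 64.0% → Variant 2
Overall: Variant 2 130/287 = 45.3%, the static ad 315/528 = 59.7% → the static ad
Variant 2 wins each device group but the static ad wins overall — the comparison reverses. Variant 2's impressions skew toward desktop, which has a lower base rate.

No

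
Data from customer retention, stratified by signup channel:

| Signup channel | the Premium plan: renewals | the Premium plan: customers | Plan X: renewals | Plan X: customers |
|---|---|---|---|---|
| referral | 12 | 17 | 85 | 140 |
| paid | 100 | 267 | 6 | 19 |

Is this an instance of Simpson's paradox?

Yes

Referral: the Premium plan 12/17 = 70.6%, Plan X 85/140 = 60.7% → the Premium plan
Paid: the Premium plan 100/267 = 37.5%, Plan X 6/19 = 31.6% → the Premium plan
Overall: the Premium plan 112/284 = 39.4%, Plan X 91/159 = 57.2% → Plan X
The Premium plan wins each signup group but Plan X wins overall — the comparison reverses. The Premium plan's customers skew toward paid, which has a lower base rate.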